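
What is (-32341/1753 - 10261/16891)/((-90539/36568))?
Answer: 2947690917536/382978974071 ≈ 7.6967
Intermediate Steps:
(-32341/1753 - 10261/16891)/((-90539/36568)) = (-32341*1/1753 - 10261*1/16891)/((-90539*1/36568)) = (-32341/1753 - 10261/16891)/(-90539/36568) = -564259364/29609923*(-36568/90539) = 2947690917536/382978974071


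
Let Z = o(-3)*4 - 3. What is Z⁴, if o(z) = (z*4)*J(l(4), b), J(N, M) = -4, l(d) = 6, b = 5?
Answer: 1275989841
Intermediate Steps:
o(z) = -16*z (o(z) = (z*4)*(-4) = (4*z)*(-4) = -16*z)
Z = 189 (Z = -16*(-3)*4 - 3 = 48*4 - 3 = 192 - 3 = 189)
Z⁴ = 189⁴ = 1275989841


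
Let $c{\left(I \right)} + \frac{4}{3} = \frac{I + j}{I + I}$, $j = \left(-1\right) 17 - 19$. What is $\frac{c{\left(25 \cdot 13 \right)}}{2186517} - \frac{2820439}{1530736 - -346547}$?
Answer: $- \frac{1336170222689921}{889354091884050} \approx -1.5024$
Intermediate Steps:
$j = -36$ ($j = -17 - 19 = -36$)
$c{\left(I \right)} = - \frac{4}{3} + \frac{-36 + I}{2 I}$ ($c{\left(I \right)} = - \frac{4}{3} + \frac{I - 36}{I + I} = - \frac{4}{3} + \frac{-36 + I}{2 I}$)
$\frac{c{\left(25 \cdot 13 \right)}}{2186517} - \frac{2820439}{1530736 - -346547} = \frac{- \frac{5}{6} - \frac{18}{25 \cdot 13}}{2186517} - \frac{2820439}{1530736 - -346547} = \left(- \frac{5}{6} - \frac{18}{325}\right) \frac{1}{2186517} - \frac{2820439}{1530736 + 346547} = \left(- \frac{5}{6} - \frac{18}{325}\right) \frac{1}{2186517} - \frac{2820439}{1877283} = \left(- \frac{1733}{1950}\right) \frac{1}{2186517} - \frac{2820439}{1877283} = - \frac{1733}{4263708150} - \frac{2820439}{1877283} = - \frac{1336170222689921}{889354091884050}$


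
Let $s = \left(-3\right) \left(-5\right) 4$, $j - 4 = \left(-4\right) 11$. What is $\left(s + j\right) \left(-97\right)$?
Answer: $-1940$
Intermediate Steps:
$j = -40$ ($j = 4 - 44 = -40$)
$s = 60$ ($s = 15 \cdot 4 = 60$)
$\left(s + j\right) \left(-97\right) = \left(60 - 40\right) \left(-97\right) = 20 \left(-97\right) = -1940$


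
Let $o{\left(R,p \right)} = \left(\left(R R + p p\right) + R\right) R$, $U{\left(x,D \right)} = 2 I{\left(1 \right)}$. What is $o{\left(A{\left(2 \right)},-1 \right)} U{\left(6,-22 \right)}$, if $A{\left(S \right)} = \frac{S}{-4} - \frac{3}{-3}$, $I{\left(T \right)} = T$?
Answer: $\frac{7}{4} \approx 1.75$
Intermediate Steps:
$U{\left(x,D \right)} = 2$ ($U{\left(x,D \right)} = 2 \cdot 1 = 2$)
$A{\left(S \right)} = 1 - \frac{S}{4}$ ($A{\left(S \right)} = S \left(- \frac{1}{4}\right) - -1 = - \frac{S}{4} + 1 = 1 - \frac{S}{4}$)
$o{\left(R,p \right)} = R \left(R + R^{2} + p^{2}\right)$ ($o{\left(R,p \right)} = \left(\left(R^{2} + p^{2}\right) + R\right) R = \left(R + R^{2} + p^{2}\right) R = R \left(R + R^{2} + p^{2}\right)$)
$o{\left(A{\left(2 \right)},-1 \right)} U{\left(6,-22 \right)} = \left(1 - \frac{1}{2}\right) \left(\left(1 - \frac{1}{2}\right) + \left(1 - \frac{1}{2}\right)^{2} + \left(-1\right)^{2}\right) 2 = \left(1 - \frac{1}{2}\right) \left(\left(1 - \frac{1}{2}\right) + \left(1 - \frac{1}{2}\right)^{2} + 1\right) 2 = \frac{\frac{1}{2} + \left(\frac{1}{2}\right)^{2} + 1}{2} \cdot 2 = \frac{\frac{1}{2} + \frac{1}{4} + 1}{2} \cdot 2 = \frac{1}{2} \cdot \frac{7}{4} \cdot 2 = \frac{7}{8} \cdot 2 = \frac{7}{4}$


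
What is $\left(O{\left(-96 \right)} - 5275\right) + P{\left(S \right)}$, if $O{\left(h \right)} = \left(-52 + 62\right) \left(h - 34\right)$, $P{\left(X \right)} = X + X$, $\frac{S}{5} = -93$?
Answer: $-7505$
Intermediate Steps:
$S = -465$ ($S = 5 \left(-93\right) = -465$)
$P{\left(X \right)} = 2 X$
$O{\left(h \right)} = -340 + 10 h$ ($O{\left(h \right)} = 10 \left(-34 + h\right) = -340 + 10 h$)
$\left(O{\left(-96 \right)} - 5275\right) + P{\left(S \right)} = \left(\left(-340 + 10 \left(-96\right)\right) - 5275\right) + 2 \left(-465\right) = \left(\left(-340 - 960\right) - 5275\right) - 930 = \left(-1300 - 5275\right) - 930 = -6575 - 930 = -7505$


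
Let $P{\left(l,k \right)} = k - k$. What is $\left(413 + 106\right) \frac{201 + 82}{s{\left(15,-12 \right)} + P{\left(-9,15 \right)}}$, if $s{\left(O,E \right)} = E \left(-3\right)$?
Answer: $\frac{48959}{12} \approx 4079.9$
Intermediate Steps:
$s{\left(O,E \right)} = - 3 E$
$P{\left(l,k \right)} = 0$
$\left(413 + 106\right) \frac{201 + 82}{s{\left(15,-12 \right)} + P{\left(-9,15 \right)}} = \left(413 + 106\right) \frac{201 + 82}{\left(-3\right) \left(-12\right) + 0} = 519 \frac{283}{36 + 0} = 519 \cdot \frac{283}{36} = \frac{48959}{12}$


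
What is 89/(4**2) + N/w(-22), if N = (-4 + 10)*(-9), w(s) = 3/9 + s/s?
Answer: -559/16 ≈ -34.938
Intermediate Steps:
w(s) = 4/3 (w(s) = 3*(1/9) + 1 = 1/3 + 1 = 4/3)
N = -54 (N = 6*(-9) = -54)
89/(4**2) + N/w(-22) = 89/(4**2) - 54/4/3 = 89/16 - 54*3/4 = 89*(1/16) - 81/2 = 89/16 - 81/2 = -559/16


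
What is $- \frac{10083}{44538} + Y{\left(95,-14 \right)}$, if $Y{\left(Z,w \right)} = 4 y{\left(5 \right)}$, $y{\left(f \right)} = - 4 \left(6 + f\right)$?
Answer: $- \frac{2616257}{14846} \approx -176.23$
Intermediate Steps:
$y{\left(f \right)} = -24 - 4 f$
$Y{\left(Z,w \right)} = -176$ ($Y{\left(Z,w \right)} = 4 \left(-24 - 20\right) = 4 \left(-44\right) = -176$)
$- \frac{10083}{44538} + Y{\left(95,-14 \right)} = - \frac{10083}{44538} - 176 = \left(-10083\right) \frac{1}{44538} - 176 = - \frac{3361}{14846} - 176 = - \frac{2616257}{14846}$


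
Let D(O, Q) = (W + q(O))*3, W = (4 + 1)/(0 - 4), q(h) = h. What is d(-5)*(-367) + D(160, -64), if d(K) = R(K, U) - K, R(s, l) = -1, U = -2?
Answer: -3967/4 ≈ -991.75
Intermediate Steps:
W = -5/4 (W = 5/(-4) = 5*(-1/4) = -5/4 ≈ -1.2500)
d(K) = -1 - K
D(O, Q) = -15/4 + 3*O (D(O, Q) = (-5/4 + O)*3 = -15/4 + 3*O)
d(-5)*(-367) + D(160, -64) = (-1 - 1*(-5))*(-367) + (-15/4 + 3*160) = (-1 + 5)*(-367) + (-15/4 + 480) = 4*(-367) + 1905/4 = -1468 + 1905/4 = -3967/4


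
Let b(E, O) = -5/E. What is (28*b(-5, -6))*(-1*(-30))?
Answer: 840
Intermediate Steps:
(28*b(-5, -6))*(-1*(-30)) = (28*(-5/(-5)))*(-1*(-30)) = (28*(-5*(-⅕)))*30 = (28*1)*30 = 28*30 = 840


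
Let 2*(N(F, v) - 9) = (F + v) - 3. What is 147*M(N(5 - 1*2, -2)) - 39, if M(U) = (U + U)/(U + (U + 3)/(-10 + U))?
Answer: 4509/5 ≈ 901.80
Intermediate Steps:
N(F, v) = 15/2 + F/2 + v/2 (N(F, v) = 9 + ((F + v) - 3)/2 = 9 + (-3 + F + v)/2 = 9 + (-3/2 + F/2 + v/2) = 15/2 + F/2 + v/2)
M(U) = 2*U/(U + (3 + U)/(-10 + U)) (M(U) = (2*U)/(U + (3 + U)/(-10 + U)) = 2*U/(U + (3 + U)/(-10 + U)))
147*M(N(5 - 1*2, -2)) - 39 = 147*(2*(15/2 + (5 - 1*2)/2 + (1/2)*(-2))*(-10 + (15/2 + (5 - 1*2)/2 + (1/2)*(-2)))/(3 + (15/2 + (5 - 1*2)/2 + (1/2)*(-2))**2 - 9*(15/2 + (5 - 1*2)/2 + (1/2)*(-2)))) - 39 = 147*(2*(15/2 + (5 - 2)/2 - 1)*(-10 + (15/2 + (5 - 2)/2 - 1))/(3 + (15/2 + (5 - 2)/2 - 1)**2 - 9*(15/2 + (5 - 2)/2 - 1))) - 39 = 147*(2*(15/2 + (1/2)*3 - 1)*(-10 + (15/2 + (1/2)*3 - 1))/(3 + (15/2 + (1/2)*3 - 1)**2 - 9*(15/2 + (1/2)*3 - 1))) - 39 = 147*(2*(15/2 + 3/2 - 1)*(-10 + (15/2 + 3/2 - 1))/(3 + (15/2 + 3/2 - 1)**2 - 9*(15/2 + 3/2 - 1))) - 39 = 147*(2*8*(-10 + 8)/(3 + 8**2 - 9*8)) - 39 = 147*(2*8*(-2)/(3 + 64 - 72)) - 39 = 147*(2*8*(-2)/(-5)) - 39 = 147*(2*8*(-1/5)*(-2)) - 39 = 147*(32/5) - 39 = 4704/5 - 39 = 4509/5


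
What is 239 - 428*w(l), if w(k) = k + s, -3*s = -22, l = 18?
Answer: -31811/3 ≈ -10604.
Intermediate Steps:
s = 22/3 (s = -1/3*(-22) = 22/3 ≈ 7.3333)
w(k) = 22/3 + k (w(k) = k + 22/3 = 22/3 + k)
239 - 428*w(l) = 239 - 428*(22/3 + 18) = 239 - 428*76/3 = 239 - 32528/3 = -31811/3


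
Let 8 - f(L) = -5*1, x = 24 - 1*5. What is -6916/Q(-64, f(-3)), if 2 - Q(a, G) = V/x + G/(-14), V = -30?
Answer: -1839656/1199 ≈ -1534.3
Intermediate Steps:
x = 19 (x = 24 - 5 = 19)
f(L) = 13 (f(L) = 8 - (-5) = 8 - 1*(-5) = 8 + 5 = 13)
Q(a, G) = 68/19 + G/14 (Q(a, G) = 2 - (-30/19 + G/(-14)) = 2 - (-30*1/19 + G*(-1/14)) = 2 - (-30/19 - G/14) = 2 + (30/19 + G/14) = 68/19 + G/14)
-6916/Q(-64, f(-3)) = -6916/(68/19 + (1/14)*13) = -6916/(68/19 + 13/14) = -6916/1199/266 = -6916*266/1199 = -1839656/1199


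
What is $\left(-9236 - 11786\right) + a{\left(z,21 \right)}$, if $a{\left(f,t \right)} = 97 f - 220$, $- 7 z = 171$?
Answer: $- \frac{165281}{7} \approx -23612.0$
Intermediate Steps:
$z = - \frac{171}{7}$ ($z = \left(- \frac{1}{7}\right) 171 = - \frac{171}{7} \approx -24.429$)
$a{\left(f,t \right)} = -220 + 97 f$
$\left(-9236 - 11786\right) + a{\left(z,21 \right)} = \left(-9236 - 11786\right) + \left(-220 + 97 \left(- \frac{171}{7}\right)\right) = -21022 - \frac{18127}{7} = - \frac{165281}{7}$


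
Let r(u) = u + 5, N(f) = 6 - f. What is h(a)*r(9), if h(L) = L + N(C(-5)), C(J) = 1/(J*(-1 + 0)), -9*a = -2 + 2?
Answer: 406/5 ≈ 81.200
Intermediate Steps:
a = 0 (a = -(-2 + 2)/9 = -⅑*0 = 0)
C(J) = -1/J (C(J) = 1/(J*(-1)) = 1/(-J) = -1/J)
r(u) = 5 + u
h(L) = 29/5 + L (h(L) = L + (6 - (-1)/(-5)) = L + (6 - (-1)*(-1)/5) = L + (6 - 1*⅕) = L + (6 - ⅕) = L + 29/5 = 29/5 + L)
h(a)*r(9) = (29/5 + 0)*(5 + 9) = (29/5)*14 = 406/5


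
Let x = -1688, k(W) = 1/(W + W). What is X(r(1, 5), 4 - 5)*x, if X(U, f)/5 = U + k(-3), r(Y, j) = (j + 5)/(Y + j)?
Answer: -12660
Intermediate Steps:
r(Y, j) = (5 + j)/(Y + j)
k(W) = 1/(2*W)
X(U, f) = -5/6 + 5*U (X(U, f) = 5*(U + (1/2)/(-3)) = 5*(U + (1/2)*(-1/3)) = 5*(U - 1/6) = 5*(-1/6 + U) = -5/6 + 5*U)
X(r(1, 5), 4 - 5)*x = (-5/6 + 5*((5 + 5)/(1 + 5)))*(-1688) = (-5/6 + 5*(10/6))*(-1688) = (-5/6 + 5*((1/6)*10))*(-1688) = (-5/6 + 5*(5/3))*(-1688) = (-5/6 + 25/3)*(-1688) = (15/2)*(-1688) = -12660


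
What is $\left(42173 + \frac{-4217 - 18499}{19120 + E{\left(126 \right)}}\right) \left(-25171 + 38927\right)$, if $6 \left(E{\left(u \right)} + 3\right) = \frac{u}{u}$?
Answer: $\frac{3502156925852}{6037} \approx 5.8012 \cdot 10^{8}$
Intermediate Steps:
$E{\left(u \right)} = - \frac{17}{6}$ ($E{\left(u \right)} = -3 + \frac{u \frac{1}{u}}{6} = -3 + \frac{1}{6} \cdot 1 = -3 + \frac{1}{6} = - \frac{17}{6}$)
$\left(42173 + \frac{-4217 - 18499}{19120 + E{\left(126 \right)}}\right) \left(-25171 + 38927\right) = \left(42173 + \frac{-4217 - 18499}{19120 - \frac{17}{6}}\right) \left(-25171 + 38927\right) = \left(42173 - \frac{22716}{\frac{114703}{6}}\right) 13756 = \left(42173 - \frac{136296}{114703}\right) 13756 = \frac{4837233323}{114703} \cdot 13756 = \frac{3502156925852}{6037}$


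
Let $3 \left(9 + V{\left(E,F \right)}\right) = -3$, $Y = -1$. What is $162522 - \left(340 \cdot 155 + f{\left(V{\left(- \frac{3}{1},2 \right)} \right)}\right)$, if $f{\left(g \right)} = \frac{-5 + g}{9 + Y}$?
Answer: $\frac{878591}{8} \approx 1.0982 \cdot 10^{5}$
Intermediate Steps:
$V{\left(E,F \right)} = -10$ ($V{\left(E,F \right)} = -9 + \frac{1}{3} \left(-3\right) = -9 - 1 = -10$)
$f{\left(g \right)} = - \frac{5}{8} + \frac{g}{8}$ ($f{\left(g \right)} = \frac{-5 + g}{9 - 1} = \frac{-5 + g}{8} = \left(-5 + g\right) \frac{1}{8} = - \frac{5}{8} + \frac{g}{8}$)
$162522 - \left(340 \cdot 155 + f{\left(V{\left(- \frac{3}{1},2 \right)} \right)}\right) = 162522 - \left(340 \cdot 155 + \left(- \frac{5}{8} + \frac{1}{8} \left(-10\right)\right)\right) = 162522 - \left(52700 - \frac{15}{8}\right) = 162522 - \frac{421585}{8} = \frac{878591}{8}$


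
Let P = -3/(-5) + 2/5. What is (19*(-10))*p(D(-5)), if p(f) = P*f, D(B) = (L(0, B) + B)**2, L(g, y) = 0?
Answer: -4750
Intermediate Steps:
D(B) = B**2 (D(B) = (0 + B)**2 = B**2)
P = 1 (P = -3*(-1/5) + 2*(1/5) = 3/5 + 2/5 = 1)
p(f) = f (p(f) = 1*f = f)
(19*(-10))*p(D(-5)) = (19*(-10))*(-5)**2 = -190*25 = -4750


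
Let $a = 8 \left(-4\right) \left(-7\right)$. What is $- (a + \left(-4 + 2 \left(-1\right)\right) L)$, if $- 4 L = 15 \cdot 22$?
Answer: $-719$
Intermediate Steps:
$a = 224$ ($a = \left(-32\right) \left(-7\right) = 224$)
$L = - \frac{165}{2}$ ($L = - \frac{15 \cdot 22}{4} = \left(- \frac{1}{4}\right) 330 = - \frac{165}{2} \approx -82.5$)
$- (a + \left(-4 + 2 \left(-1\right)\right) L) = - (224 + \left(-4 + 2 \left(-1\right)\right) \left(- \frac{165}{2}\right)) = - (224 + \left(-4 - 2\right) \left(- \frac{165}{2}\right)) = - (224 - -495) = - (224 + 495) = \left(-1\right) 719 = -719$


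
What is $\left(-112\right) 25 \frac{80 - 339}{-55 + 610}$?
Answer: $\frac{3920}{3} \approx 1306.7$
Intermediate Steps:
$\left(-112\right) 25 \frac{80 - 339}{-55 + 610} = - 2800 \left(- \frac{259}{555}\right) = - 2800 \left(\left(-259\right) \frac{1}{555}\right) = \left(-2800\right) \left(- \frac{7}{15}\right) = \frac{3920}{3}$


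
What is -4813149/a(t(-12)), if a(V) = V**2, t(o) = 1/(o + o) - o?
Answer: -2772373824/82369 ≈ -33658.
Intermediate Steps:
t(o) = 1/(2*o) - o
-4813149/a(t(-12)) = -4813149/((1/2)/(-12) - 1*(-12))**2 = -4813149/((1/2)*(-1/12) + 12)**2 = -4813149/(-1/24 + 12)**2 = -4813149/((287/24)**2) = -4813149/82369/576 = -4813149*576/82369 = -2772373824/82369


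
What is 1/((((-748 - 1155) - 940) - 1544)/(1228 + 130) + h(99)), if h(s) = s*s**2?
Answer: 1358/1317661655 ≈ 1.0306e-6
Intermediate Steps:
h(s) = s**3
1/((((-748 - 1155) - 940) - 1544)/(1228 + 130) + h(99)) = 1/((((-748 - 1155) - 940) - 1544)/(1228 + 130) + 99**3) = 1/(((-1903 - 940) - 1544)/1358 + 970299) = 1/((-2843 - 1544)*(1/1358) + 970299) = 1/(-4387*1/1358 + 970299) = 1/(-4387/1358 + 970299) = 1/(1317661655/1358) = 1358/1317661655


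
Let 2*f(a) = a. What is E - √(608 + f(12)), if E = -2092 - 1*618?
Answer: -2710 - √614 ≈ -2734.8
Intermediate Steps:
f(a) = a/2
E = -2710 (E = -2092 - 618 = -2710)
E - √(608 + f(12)) = -2710 - √(608 + (½)*12) = -2710 - √(608 + 6) = -2710 - √614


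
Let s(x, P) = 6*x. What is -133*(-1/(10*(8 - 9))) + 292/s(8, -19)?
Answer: -433/60 ≈ -7.2167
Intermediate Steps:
-133*(-1/(10*(8 - 9))) + 292/s(8, -19) = -133*(-1/(10*(8 - 9))) + 292/((6*8)) = -133/((-10*(-1))) + 292/48 = -133/10 + 292*(1/48) = -133*⅒ + 73/12 = -133/10 + 73/12 = -433/60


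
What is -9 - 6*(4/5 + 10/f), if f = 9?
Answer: -307/15 ≈ -20.467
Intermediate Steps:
-9 - 6*(4/5 + 10/f) = -9 - 6*(4/5 + 10/9) = -9 - 6*(4*(⅕) + 10*(⅑)) = -9 - 6*(⅘ + 10/9) = -9 - 6*86/45 = -9 - 172/15 = -307/15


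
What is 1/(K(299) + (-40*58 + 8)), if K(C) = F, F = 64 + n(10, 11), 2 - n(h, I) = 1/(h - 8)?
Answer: -2/4493 ≈ -0.00044514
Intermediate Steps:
n(h, I) = 2 - 1/(-8 + h) (n(h, I) = 2 - 1/(h - 8) = 2 - 1/(-8 + h))
F = 131/2 (F = 64 + (-17 + 2*10)/(-8 + 10) = 64 + (-17 + 20)/2 = 64 + (1/2)*3 = 64 + 3/2 = 131/2 ≈ 65.500)
K(C) = 131/2
1/(K(299) + (-40*58 + 8)) = 1/(131/2 + (-40*58 + 8)) = 1/(131/2 + (-2320 + 8)) = 1/(131/2 - 2312) = 1/(-4493/2) = -2/4493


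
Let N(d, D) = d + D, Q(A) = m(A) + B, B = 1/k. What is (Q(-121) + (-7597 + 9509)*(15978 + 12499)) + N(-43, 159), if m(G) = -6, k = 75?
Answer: 4083610051/75 ≈ 5.4448e+7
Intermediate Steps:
B = 1/75 ≈ 0.013333
Q(A) = -449/75 (Q(A) = -6 + 1/75 = -449/75)
N(d, D) = D + d
(Q(-121) + (-7597 + 9509)*(15978 + 12499)) + N(-43, 159) = (-449/75 + (-7597 + 9509)*(15978 + 12499)) + (159 - 43) = (-449/75 + 1912*28477) + 116 = (-449/75 + 54448024) + 116 = 4083601351/75 + 116 = 4083610051/75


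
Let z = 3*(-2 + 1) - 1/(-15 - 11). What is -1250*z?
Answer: 48125/13 ≈ 3701.9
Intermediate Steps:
z = -77/26 (z = 3*(-1) - 1/(-26) = -3 - 1*(-1/26) = -3 + 1/26 = -77/26 ≈ -2.9615)
-1250*z = -1250*(-77/26) = 48125/13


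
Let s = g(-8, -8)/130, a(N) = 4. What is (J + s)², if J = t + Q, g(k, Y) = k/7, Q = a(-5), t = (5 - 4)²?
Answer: 5157441/207025 ≈ 24.912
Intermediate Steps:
t = 1 (t = 1² = 1)
Q = 4
g(k, Y) = k/7 (g(k, Y) = k*(⅐) = k/7)
s = -4/455 (s = ((⅐)*(-8))/130 = -8/7*1/130 = -4/455 ≈ -0.0087912)
J = 5 (J = 1 + 4 = 5)
(J + s)² = (5 - 4/455)² = (2271/455)² = 5157441/207025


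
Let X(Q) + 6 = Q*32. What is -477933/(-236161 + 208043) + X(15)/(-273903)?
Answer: 43631318189/2567201518 ≈ 16.996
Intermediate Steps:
X(Q) = -6 + 32*Q (X(Q) = -6 + Q*32 = -6 + 32*Q)
-477933/(-236161 + 208043) + X(15)/(-273903) = -477933/(-236161 + 208043) + (-6 + 32*15)/(-273903) = -477933/(-28118) + (-6 + 480)*(-1/273903) = -477933*(-1/28118) + 474*(-1/273903) = 477933/28118 - 158/91301 = 43631318189/2567201518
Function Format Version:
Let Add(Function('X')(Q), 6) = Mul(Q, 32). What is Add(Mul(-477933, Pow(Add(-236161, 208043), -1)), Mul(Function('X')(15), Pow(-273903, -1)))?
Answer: Rational(43631318189, 2567201518) ≈ 16.996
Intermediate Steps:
Function('X')(Q) = Add(-6, Mul(32, Q)) (Function('X')(Q) = Add(-6, Mul(Q, 32)) = Add(-6, Mul(32, Q)))
Add(Mul(-477933, Pow(Add(-236161, 208043), -1)), Mul(Function('X')(15), Pow(-273903, -1))) = Add(Mul(-477933, Pow(Add(-236161, 208043), -1)), Mul(Add(-6, Mul(32, 15)), Pow(-273903, -1))) = Add(Mul(-477933, Pow(-28118, -1)), Mul(Add(-6, 480), Rational(-1, 273903))) = Add(Mul(-477933, Rational(-1, 28118)), Mul(474, Rational(-1, 273903))) = Add(Rational(477933, 28118), Rational(-158, 91301)) = Rational(43631318189, 2567201518)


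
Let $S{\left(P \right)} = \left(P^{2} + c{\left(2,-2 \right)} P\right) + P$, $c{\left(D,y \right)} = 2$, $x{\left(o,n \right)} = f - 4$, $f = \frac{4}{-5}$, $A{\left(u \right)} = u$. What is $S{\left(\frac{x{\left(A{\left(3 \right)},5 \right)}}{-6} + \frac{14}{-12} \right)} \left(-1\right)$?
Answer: $\frac{869}{900} \approx 0.96556$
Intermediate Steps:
$f = - \frac{4}{5}$ ($f = 4 \left(- \frac{1}{5}\right) = - \frac{4}{5} \approx -0.8$)
$x{\left(o,n \right)} = - \frac{24}{5}$ ($x{\left(o,n \right)} = - \frac{4}{5} - 4 = - \frac{24}{5}$)
$S{\left(P \right)} = P^{2} + 3 P$ ($S{\left(P \right)} = \left(P^{2} + 2 P\right) + P = P^{2} + 3 P$)
$S{\left(\frac{x{\left(A{\left(3 \right)},5 \right)}}{-6} + \frac{14}{-12} \right)} \left(-1\right) = \left(- \frac{24}{5 \left(-6\right)} + \frac{14}{-12}\right) \left(3 + \left(- \frac{24}{5 \left(-6\right)} + \frac{14}{-12}\right)\right) \left(-1\right) = \left(\left(- \frac{24}{5}\right) \left(- \frac{1}{6}\right) + 14 \left(- \frac{1}{12}\right)\right) \left(3 + \left(\left(- \frac{24}{5}\right) \left(- \frac{1}{6}\right) + 14 \left(- \frac{1}{12}\right)\right)\right) \left(-1\right) = \left(\frac{4}{5} - \frac{7}{6}\right) \left(3 + \left(\frac{4}{5} - \frac{7}{6}\right)\right) \left(-1\right) = - \frac{11 \left(3 - \frac{11}{30}\right)}{30} \left(-1\right) = \left(- \frac{11}{30}\right) \frac{79}{30} \left(-1\right) = \left(- \frac{869}{900}\right) \left(-1\right) = \frac{869}{900}$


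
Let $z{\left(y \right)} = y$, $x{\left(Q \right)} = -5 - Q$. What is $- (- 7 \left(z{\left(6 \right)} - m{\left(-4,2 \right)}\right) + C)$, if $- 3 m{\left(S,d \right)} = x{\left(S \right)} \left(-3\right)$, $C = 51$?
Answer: $-2$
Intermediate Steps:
$m{\left(S,d \right)} = -5 - S$ ($m{\left(S,d \right)} = - \frac{\left(-5 - S\right) \left(-3\right)}{3} = - \frac{15 + 3 S}{3} = -5 - S$)
$- (- 7 \left(z{\left(6 \right)} - m{\left(-4,2 \right)}\right) + C) = - (- 7 \left(6 - \left(-5 - -4\right)\right) + 51) = - (- 7 \left(6 - \left(-5 + 4\right)\right) + 51) = - (- 7 \left(6 - -1\right) + 51) = - (- 7 \left(6 + 1\right) + 51) = - (\left(-7\right) 7 + 51) = - (-49 + 51) = \left(-1\right) 2 = -2$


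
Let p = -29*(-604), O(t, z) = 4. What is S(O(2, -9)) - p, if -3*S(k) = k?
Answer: -52552/3 ≈ -17517.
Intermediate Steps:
S(k) = -k/3
p = 17516
S(O(2, -9)) - p = -⅓*4 - 1*17516 = -4/3 - 17516 = -52552/3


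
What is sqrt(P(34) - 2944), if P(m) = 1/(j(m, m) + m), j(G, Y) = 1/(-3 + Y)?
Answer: I*sqrt(3276712895)/1055 ≈ 54.258*I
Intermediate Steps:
P(m) = 1/(m + 1/(-3 + m)) (P(m) = 1/(1/(-3 + m) + m) = 1/(m + 1/(-3 + m)))
sqrt(P(34) - 2944) = sqrt((-3 + 34)/(1 + 34*(-3 + 34)) - 2944) = sqrt(31/(1 + 34*31) - 2944) = sqrt(31/(1 + 1054) - 2944) = sqrt(31/1055 - 2944) = sqrt(-3105889/1055) = I*sqrt(3276712895)/1055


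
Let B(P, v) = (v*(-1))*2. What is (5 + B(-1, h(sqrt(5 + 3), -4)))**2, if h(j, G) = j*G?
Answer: 537 + 160*sqrt(2) ≈ 763.27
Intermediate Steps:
h(j, G) = G*j
B(P, v) = -2*v (B(P, v) = -v*2 = -2*v)
(5 + B(-1, h(sqrt(5 + 3), -4)))**2 = (5 - (-8)*sqrt(5 + 3))**2 = (5 - (-8)*sqrt(8))**2 = (5 - (-8)*2*sqrt(2))**2 = (5 - (-16)*sqrt(2))**2 = (5 + 16*sqrt(2))**2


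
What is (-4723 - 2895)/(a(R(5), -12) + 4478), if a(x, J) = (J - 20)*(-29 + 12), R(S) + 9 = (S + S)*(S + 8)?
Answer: -3809/2511 ≈ -1.5169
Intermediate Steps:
R(S) = -9 + 2*S*(8 + S) (R(S) = -9 + (S + S)*(S + 8) = -9 + (2*S)*(8 + S) = -9 + 2*S*(8 + S))
a(x, J) = 340 - 17*J (a(x, J) = (-20 + J)*(-17) = 340 - 17*J)
(-4723 - 2895)/(a(R(5), -12) + 4478) = (-4723 - 2895)/((340 - 17*(-12)) + 4478) = -7618/((340 + 204) + 4478) = -7618/(544 + 4478) = -7618/5022 = -7618*1/5022 = -3809/2511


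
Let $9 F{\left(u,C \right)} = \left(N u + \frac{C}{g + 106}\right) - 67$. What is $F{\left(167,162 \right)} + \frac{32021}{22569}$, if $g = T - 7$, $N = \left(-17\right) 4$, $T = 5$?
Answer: $- \frac{4463027269}{3520764} \approx -1267.6$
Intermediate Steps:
$N = -68$
$g = -2$ ($g = 5 - 7 = -2$)
$F{\left(u,C \right)} = - \frac{67}{9} - \frac{68 u}{9} + \frac{C}{936}$ ($F{\left(u,C \right)} = \frac{\left(- 68 u + \frac{C}{-2 + 106}\right) - 67}{9} = \frac{\left(- 68 u + \frac{C}{104}\right) - 67}{9} = \frac{-67 - 68 u + \frac{C}{104}}{9} = - \frac{67}{9} - \frac{68 u}{9} + \frac{C}{936}$)
$F{\left(167,162 \right)} + \frac{32021}{22569} = \left(- \frac{67}{9} - \frac{11356}{9} + \frac{1}{936} \cdot 162\right) + \frac{32021}{22569} = \left(- \frac{67}{9} - \frac{11356}{9} + \frac{9}{52}\right) + 32021 \cdot \frac{1}{22569} = - \frac{593915}{468} + \frac{32021}{22569} = - \frac{4463027269}{3520764}$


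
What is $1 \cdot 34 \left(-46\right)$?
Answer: $-1564$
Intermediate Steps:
$1 \cdot 34 \left(-46\right) = 34 \left(-46\right) = -1564$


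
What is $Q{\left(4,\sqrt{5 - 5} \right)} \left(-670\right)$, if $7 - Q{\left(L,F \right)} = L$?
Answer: $-2010$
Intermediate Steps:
$Q{\left(L,F \right)} = 7 - L$
$Q{\left(4,\sqrt{5 - 5} \right)} \left(-670\right) = \left(7 - 4\right) \left(-670\right) = 3 \left(-670\right) = -2010$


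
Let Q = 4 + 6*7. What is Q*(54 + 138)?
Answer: 8832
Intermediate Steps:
Q = 46 (Q = 4 + 42 = 46)
Q*(54 + 138) = 46*(54 + 138) = 46*192 = 8832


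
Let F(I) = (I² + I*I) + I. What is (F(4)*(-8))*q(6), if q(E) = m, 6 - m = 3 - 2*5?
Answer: -3744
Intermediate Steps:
F(I) = I + 2*I² (F(I) = (I² + I²) + I = 2*I² + I = I + 2*I²)
m = 13 (m = 6 - (3 - 2*5) = 6 - (3 - 10) = 6 - 1*(-7) = 6 + 7 = 13)
q(E) = 13
(F(4)*(-8))*q(6) = ((4*(1 + 2*4))*(-8))*13 = ((4*(1 + 8))*(-8))*13 = ((4*9)*(-8))*13 = (36*(-8))*13 = -288*13 = -3744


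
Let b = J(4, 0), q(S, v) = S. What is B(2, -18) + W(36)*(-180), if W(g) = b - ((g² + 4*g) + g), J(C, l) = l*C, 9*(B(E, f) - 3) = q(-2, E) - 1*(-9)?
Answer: 2391154/9 ≈ 2.6568e+5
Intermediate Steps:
B(E, f) = 34/9 (B(E, f) = 3 + (-2 - 1*(-9))/9 = 3 + (-2 + 9)/9 = 3 + (⅑)*7 = 3 + 7/9 = 34/9)
J(C, l) = C*l
b = 0 (b = 4*0 = 0)
W(g) = -g² - 5*g (W(g) = 0 - ((g² + 4*g) + g) = 0 - (g² + 5*g) = 0 + (-g² - 5*g) = -g² - 5*g)
B(2, -18) + W(36)*(-180) = 34/9 + (36*(-5 - 1*36))*(-180) = 34/9 + (36*(-5 - 36))*(-180) = 34/9 + (36*(-41))*(-180) = 34/9 - 1476*(-180) = 34/9 + 265680 = 2391154/9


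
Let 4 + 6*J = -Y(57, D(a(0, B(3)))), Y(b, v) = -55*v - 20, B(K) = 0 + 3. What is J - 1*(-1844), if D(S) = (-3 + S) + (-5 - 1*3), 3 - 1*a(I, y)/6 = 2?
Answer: 10805/6 ≈ 1800.8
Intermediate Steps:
B(K) = 3
a(I, y) = 6 (a(I, y) = 18 - 6*2 = 18 - 12 = 6)
D(S) = -11 + S (D(S) = (-3 + S) + (-5 - 3) = (-3 + S) - 8 = -11 + S)
Y(b, v) = -20 - 55*v
J = -259/6 (J = -⅔ + (-(-20 - 55*(-11 + 6)))/6 = -⅔ + (-(-20 - 55*(-5)))/6 = -⅔ + (-(-20 + 275))/6 = -⅔ + (-1*255)/6 = -⅔ + (⅙)*(-255) = -⅔ - 85/2 = -259/6 ≈ -43.167)
J - 1*(-1844) = -259/6 - 1*(-1844) = -259/6 + 1844 = 10805/6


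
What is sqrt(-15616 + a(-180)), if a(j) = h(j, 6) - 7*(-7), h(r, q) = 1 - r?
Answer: 7*I*sqrt(314) ≈ 124.04*I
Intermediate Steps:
a(j) = 50 - j (a(j) = (1 - j) - 7*(-7) = (1 - j) + 49 = 50 - j)
sqrt(-15616 + a(-180)) = sqrt(-15616 + (50 - 1*(-180))) = sqrt(-15616 + (50 + 180)) = sqrt(-15616 + 230) = sqrt(-15386) = 7*I*sqrt(314)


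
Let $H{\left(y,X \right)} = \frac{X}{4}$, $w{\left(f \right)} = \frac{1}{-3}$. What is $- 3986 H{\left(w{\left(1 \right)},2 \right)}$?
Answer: $-1993$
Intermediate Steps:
$w{\left(f \right)} = - \frac{1}{3}$
$H{\left(y,X \right)} = \frac{X}{4}$ ($H{\left(y,X \right)} = X \frac{1}{4} = \frac{X}{4}$)
$- 3986 H{\left(w{\left(1 \right)},2 \right)} = - 3986 \cdot \frac{1}{4} \cdot 2 = \left(-3986\right) \frac{1}{2} = -1993$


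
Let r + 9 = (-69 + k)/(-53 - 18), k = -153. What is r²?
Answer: 173889/5041 ≈ 34.495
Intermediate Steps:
r = -417/71 (r = -9 + (-69 - 153)/(-53 - 18) = -9 - 222/(-71) = -9 - 222*(-1/71) = -9 + 222/71 = -417/71 ≈ -5.8732)
r² = (-417/71)² = 173889/5041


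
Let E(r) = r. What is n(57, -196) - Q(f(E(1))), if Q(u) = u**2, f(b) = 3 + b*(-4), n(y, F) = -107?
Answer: -108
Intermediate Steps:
f(b) = 3 - 4*b
n(57, -196) - Q(f(E(1))) = -107 - (3 - 4*1)**2 = -107 - (3 - 4)**2 = -107 - 1*(-1)**2 = -107 - 1*1 = -107 - 1 = -108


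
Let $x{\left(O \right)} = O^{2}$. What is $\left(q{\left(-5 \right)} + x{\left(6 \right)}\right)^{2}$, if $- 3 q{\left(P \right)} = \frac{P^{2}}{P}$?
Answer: $\frac{12769}{9} \approx 1418.8$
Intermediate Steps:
$q{\left(P \right)} = - \frac{P}{3}$ ($q{\left(P \right)} = - \frac{P^{2} \frac{1}{P}}{3} = - \frac{P}{3}$)
$\left(q{\left(-5 \right)} + x{\left(6 \right)}\right)^{2} = \left(\left(- \frac{1}{3}\right) \left(-5\right) + 6^{2}\right)^{2} = \left(\frac{5}{3} + 36\right)^{2} = \left(\frac{113}{3}\right)^{2} = \frac{12769}{9}$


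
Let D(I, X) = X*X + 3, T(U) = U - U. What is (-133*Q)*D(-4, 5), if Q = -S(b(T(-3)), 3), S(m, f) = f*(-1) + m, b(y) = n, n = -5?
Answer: -29792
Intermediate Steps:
T(U) = 0
D(I, X) = 3 + X² (D(I, X) = X² + 3 = 3 + X²)
b(y) = -5
S(m, f) = m - f (S(m, f) = -f + m = m - f)
Q = 8 (Q = -(-5 - 1*3) = -(-5 - 3) = -1*(-8) = 8)
(-133*Q)*D(-4, 5) = (-133*8)*(3 + 5²) = -1064*(3 + 25) = -1064*28 = -29792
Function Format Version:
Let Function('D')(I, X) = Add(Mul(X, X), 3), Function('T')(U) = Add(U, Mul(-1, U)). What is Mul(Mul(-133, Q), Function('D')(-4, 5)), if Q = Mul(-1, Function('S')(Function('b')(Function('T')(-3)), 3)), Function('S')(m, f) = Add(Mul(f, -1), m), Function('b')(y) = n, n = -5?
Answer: -29792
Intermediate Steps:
Function('T')(U) = 0
Function('D')(I, X) = Add(3, Pow(X, 2)) (Function('D')(I, X) = Add(Pow(X, 2), 3) = Add(3, Pow(X, 2)))
Function('b')(y) = -5
Function('S')(m, f) = Add(m, Mul(-1, f)) (Function('S')(m, f) = Add(Mul(-1, f), m) = Add(m, Mul(-1, f)))
Q = 8 (Q = Mul(-1, Add(-5, Mul(-1, 3))) = Mul(-1, Add(-5, -3)) = Mul(-1, -8) = 8)
Mul(Mul(-133, Q), Function('D')(-4, 5)) = Mul(Mul(-133, 8), Add(3, Pow(5, 2))) = Mul(-1064, Add(3, 25)) = Mul(-1064, 28) = -29792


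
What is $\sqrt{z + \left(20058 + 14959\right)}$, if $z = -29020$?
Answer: $\sqrt{5997} \approx 77.44$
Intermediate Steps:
$\sqrt{z + \left(20058 + 14959\right)} = \sqrt{-29020 + \left(20058 + 14959\right)} = \sqrt{-29020 + 35017} = \sqrt{5997}$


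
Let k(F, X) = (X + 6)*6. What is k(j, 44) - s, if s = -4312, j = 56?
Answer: 4612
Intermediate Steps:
k(F, X) = 36 + 6*X (k(F, X) = (6 + X)*6 = 36 + 6*X)
k(j, 44) - s = (36 + 6*44) - 1*(-4312) = (36 + 264) + 4312 = 300 + 4312 = 4612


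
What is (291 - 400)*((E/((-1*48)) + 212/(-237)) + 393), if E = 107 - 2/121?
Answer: -19498779901/458832 ≈ -42497.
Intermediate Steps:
E = 12945/121 (E = 107 - 2*1/121 = 107 - 2/121 = 12945/121 ≈ 106.98)
(291 - 400)*((E/((-1*48)) + 212/(-237)) + 393) = (291 - 400)*((12945/(121*((-1*48))) + 212/(-237)) + 393) = -109*(((12945/121)/(-48) + 212*(-1/237)) + 393) = -109*(((12945/121)*(-1/48) - 212/237) + 393) = -109*((-4315/1936 - 212/237) + 393) = -109*(-1433087/458832 + 393) = -109*178887889/458832 = -19498779901/458832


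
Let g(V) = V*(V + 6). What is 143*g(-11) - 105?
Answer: 7760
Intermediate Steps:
g(V) = V*(6 + V)
143*g(-11) - 105 = 143*(-11*(6 - 11)) - 105 = 143*(-11*(-5)) - 105 = 143*55 - 105 = 7865 - 105 = 7760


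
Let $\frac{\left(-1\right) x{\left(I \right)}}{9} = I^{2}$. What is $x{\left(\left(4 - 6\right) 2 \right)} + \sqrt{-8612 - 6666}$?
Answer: $-144 + i \sqrt{15278} \approx -144.0 + 123.6 i$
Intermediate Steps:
$x{\left(I \right)} = - 9 I^{2}$
$x{\left(\left(4 - 6\right) 2 \right)} + \sqrt{-8612 - 6666} = - 9 \left(\left(4 - 6\right) 2\right)^{2} + \sqrt{-8612 - 6666} = - 9 \left(\left(-2\right) 2\right)^{2} + \sqrt{-15278} = - 9 \left(-4\right)^{2} + i \sqrt{15278} = \left(-9\right) 16 + i \sqrt{15278} = -144 + i \sqrt{15278}$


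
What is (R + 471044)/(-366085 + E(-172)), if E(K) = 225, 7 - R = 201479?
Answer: -67393/91465 ≈ -0.73682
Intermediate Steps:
R = -201472 (R = 7 - 1*201479 = 7 - 201479 = -201472)
(R + 471044)/(-366085 + E(-172)) = (-201472 + 471044)/(-366085 + 225) = 269572/(-365860) = 269572*(-1/365860) = -67393/91465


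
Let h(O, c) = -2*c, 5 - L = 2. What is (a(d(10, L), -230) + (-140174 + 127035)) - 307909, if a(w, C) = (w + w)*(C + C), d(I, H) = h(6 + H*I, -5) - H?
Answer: -327488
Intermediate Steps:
L = 3 (L = 5 - 1*2 = 5 - 2 = 3)
d(I, H) = 10 - H (d(I, H) = -2*(-5) - H = 10 - H)
a(w, C) = 4*C*w (a(w, C) = (2*w)*(2*C) = 4*C*w)
(a(d(10, L), -230) + (-140174 + 127035)) - 307909 = (4*(-230)*(10 - 1*3) + (-140174 + 127035)) - 307909 = (4*(-230)*(10 - 3) - 13139) - 307909 = (4*(-230)*7 - 13139) - 307909 = (-6440 - 13139) - 307909 = -19579 - 307909 = -327488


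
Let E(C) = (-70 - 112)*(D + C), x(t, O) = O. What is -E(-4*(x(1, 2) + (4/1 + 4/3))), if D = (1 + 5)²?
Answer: 3640/3 ≈ 1213.3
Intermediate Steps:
D = 36 (D = 6² = 36)
E(C) = -6552 - 182*C (E(C) = (-70 - 112)*(36 + C) = -182*(36 + C) = -6552 - 182*C)
-E(-4*(x(1, 2) + (4/1 + 4/3))) = -(-6552 - (-728)*(2 + (4/1 + 4/3))) = -(-6552 - (-728)*(2 + (4*1 + 4*(⅓)))) = -(-6552 - (-728)*(2 + (4 + 4/3))) = -(-6552 - (-728)*(2 + 16/3)) = -(-6552 - (-728)*22/3) = -(-6552 - 182*(-88/3)) = -(-6552 + 16016/3) = -1*(-3640/3) = 3640/3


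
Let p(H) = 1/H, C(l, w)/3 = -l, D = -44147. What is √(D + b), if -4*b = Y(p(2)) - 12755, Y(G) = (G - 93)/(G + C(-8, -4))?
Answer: 2*I*√501727/7 ≈ 202.38*I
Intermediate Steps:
C(l, w) = -3*l (C(l, w) = 3*(-l) = -3*l)
Y(G) = (-93 + G)/(24 + G) (Y(G) = (G - 93)/(G - 3*(-8)) = (-93 + G)/(G + 24) = (-93 + G)/(24 + G))
b = 156295/49 (b = -((-93 + 1/2)/(24 + 1/2) - 12755)/4 = -((-93 + ½)/(24 + ½) - 12755)/4 = -(-185/2/(49/2) - 12755)/4 = -((2/49)*(-185/2) - 12755)/4 = -(-185/49 - 12755)/4 = -¼*(-625180/49) = 156295/49 ≈ 3189.7)
√(D + b) = √(-44147 + 156295/49) = √(-2006908/49) = 2*I*√501727/7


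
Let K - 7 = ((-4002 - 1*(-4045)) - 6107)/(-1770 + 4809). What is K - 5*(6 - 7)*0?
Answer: 15209/3039 ≈ 5.0046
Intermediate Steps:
K = 15209/3039 (K = 7 + ((-4002 - 1*(-4045)) - 6107)/(-1770 + 4809) = 7 + ((-4002 + 4045) - 6107)/3039 = 7 + (43 - 6107)*(1/3039) = 7 - 6064*1/3039 = 7 - 6064/3039 = 15209/3039 ≈ 5.0046)
K - 5*(6 - 7)*0 = 15209/3039 - 5*(6 - 7)*0 = 15209/3039 - 5*(-1*0) = 15209/3039 - 5*0 = 15209/3039 - 1*0 = 15209/3039 + 0 = 15209/3039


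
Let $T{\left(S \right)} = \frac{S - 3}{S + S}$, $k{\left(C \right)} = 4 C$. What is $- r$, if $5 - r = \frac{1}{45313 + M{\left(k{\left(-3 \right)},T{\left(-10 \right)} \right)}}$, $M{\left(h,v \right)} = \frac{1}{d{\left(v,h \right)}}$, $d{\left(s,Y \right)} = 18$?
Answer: $- \frac{4078157}{815635} \approx -5.0$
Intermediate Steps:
$T{\left(S \right)} = \frac{-3 + S}{2 S}$
$M{\left(h,v \right)} = \frac{1}{18}$
$r = \frac{4078157}{815635}$ ($r = 5 - \frac{1}{45313 + \frac{1}{18}} = 5 - \frac{1}{\frac{815635}{18}} = 5 - \frac{18}{815635} = \frac{4078157}{815635} \approx 5.0$)
$- r = \left(-1\right) \frac{4078157}{815635} = - \frac{4078157}{815635}$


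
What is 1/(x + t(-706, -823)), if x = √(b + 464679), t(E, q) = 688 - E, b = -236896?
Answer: 82/100909 - √227783/1715453 ≈ 0.00053440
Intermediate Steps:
x = √227783 (x = √(-236896 + 464679) = √227783 ≈ 477.27)
1/(x + t(-706, -823)) = 1/(√227783 + (688 - 1*(-706))) = 1/(√227783 + (688 + 706)) = 1/(√227783 + 1394) = 1/(1394 + √227783)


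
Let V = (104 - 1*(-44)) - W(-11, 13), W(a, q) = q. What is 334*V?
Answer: 45090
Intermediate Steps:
V = 135 (V = (104 - 1*(-44)) - 1*13 = (104 + 44) - 13 = 148 - 13 = 135)
334*V = 334*135 = 45090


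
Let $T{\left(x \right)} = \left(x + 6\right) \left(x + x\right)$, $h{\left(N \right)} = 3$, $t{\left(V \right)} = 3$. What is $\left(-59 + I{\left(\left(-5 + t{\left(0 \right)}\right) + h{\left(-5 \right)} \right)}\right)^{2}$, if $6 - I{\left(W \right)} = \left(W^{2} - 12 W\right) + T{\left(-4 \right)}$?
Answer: $676$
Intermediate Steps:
$T{\left(x \right)} = 2 x \left(6 + x\right)$ ($T{\left(x \right)} = \left(6 + x\right) 2 x = 2 x \left(6 + x\right)$)
$I{\left(W \right)} = 22 - W^{2} + 12 W$ ($I{\left(W \right)} = 6 - \left(\left(W^{2} - 12 W\right) + 2 \left(-4\right) \left(6 - 4\right)\right) = 6 - \left(\left(W^{2} - 12 W\right) + 2 \left(-4\right) 2\right) = 6 - \left(\left(W^{2} - 12 W\right) - 16\right) = 6 - \left(-16 + W^{2} - 12 W\right) = 6 + \left(16 - W^{2} + 12 W\right) = 22 - W^{2} + 12 W$)
$\left(-59 + I{\left(\left(-5 + t{\left(0 \right)}\right) + h{\left(-5 \right)} \right)}\right)^{2} = \left(-59 + \left(22 - \left(\left(-5 + 3\right) + 3\right)^{2} + 12 \left(\left(-5 + 3\right) + 3\right)\right)\right)^{2} = \left(-59 + \left(22 - \left(-2 + 3\right)^{2} + 12 \left(-2 + 3\right)\right)\right)^{2} = \left(-59 + \left(22 - 1^{2} + 12 \cdot 1\right)\right)^{2} = \left(-59 + \left(22 - 1 + 12\right)\right)^{2} = \left(-59 + 33\right)^{2} = \left(-26\right)^{2} = 676$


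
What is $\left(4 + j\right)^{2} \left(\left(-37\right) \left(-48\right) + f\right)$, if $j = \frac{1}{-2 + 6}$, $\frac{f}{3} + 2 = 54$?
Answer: $\frac{139587}{4} \approx 34897.0$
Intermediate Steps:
$f = 156$ ($f = -6 + 3 \cdot 54 = -6 + 162 = 156$)
$j = \frac{1}{4} \approx 0.25$
$\left(4 + j\right)^{2} \left(\left(-37\right) \left(-48\right) + f\right) = \left(4 + \frac{1}{4}\right)^{2} \left(\left(-37\right) \left(-48\right) + 156\right) = \left(\frac{17}{4}\right)^{2} \left(1776 + 156\right) = \frac{289}{16} \cdot 1932 = \frac{139587}{4}$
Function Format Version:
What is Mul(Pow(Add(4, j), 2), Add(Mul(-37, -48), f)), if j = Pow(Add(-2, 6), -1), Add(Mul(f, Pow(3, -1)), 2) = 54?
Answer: Rational(139587, 4) ≈ 34897.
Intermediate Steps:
f = 156 (f = Add(-6, Mul(3, 54)) = Add(-6, 162) = 156)
j = Rational(1, 4) (j = Pow(4, -1) = Rational(1, 4) ≈ 0.25000)
Mul(Pow(Add(4, j), 2), Add(Mul(-37, -48), f)) = Mul(Pow(Add(4, Rational(1, 4)), 2), Add(Mul(-37, -48), 156)) = Mul(Pow(Rational(17, 4), 2), Add(1776, 156)) = Mul(Rational(289, 16), 1932) = Rational(139587, 4)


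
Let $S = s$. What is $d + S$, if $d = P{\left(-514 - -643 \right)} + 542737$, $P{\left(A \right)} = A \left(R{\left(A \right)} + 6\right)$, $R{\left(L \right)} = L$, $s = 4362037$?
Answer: $4922189$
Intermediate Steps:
$S = 4362037$
$P{\left(A \right)} = A \left(6 + A\right)$ ($P{\left(A \right)} = A \left(A + 6\right) = A \left(6 + A\right)$)
$d = 560152$ ($d = \left(-514 - -643\right) \left(6 - -129\right) + 542737 = \left(-514 + 643\right) \left(6 + \left(-514 + 643\right)\right) + 542737 = 129 \left(6 + 129\right) + 542737 = 129 \cdot 135 + 542737 = 17415 + 542737 = 560152$)
$d + S = 560152 + 4362037 = 4922189$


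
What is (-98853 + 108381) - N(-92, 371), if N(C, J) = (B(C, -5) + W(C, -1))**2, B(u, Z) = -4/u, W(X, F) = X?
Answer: 567087/529 ≈ 1072.0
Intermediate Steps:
N(C, J) = (C - 4/C)**2 (N(C, J) = (-4/C + C)**2 = (C - 4/C)**2)
(-98853 + 108381) - N(-92, 371) = (-98853 + 108381) - (-4 + (-92)**2)**2/(-92)**2 = 9528 - (-4 + 8464)**2/8464 = 9528 - 8460**2/8464 = 9528 - 71571600/8464 = 9528 - 1*4473225/529 = 9528 - 4473225/529 = 567087/529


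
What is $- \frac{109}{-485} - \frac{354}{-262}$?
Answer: $\frac{100124}{63535} \approx 1.5759$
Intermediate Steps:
$- \frac{109}{-485} - \frac{354}{-262} = \left(-109\right) \left(- \frac{1}{485}\right) - - \frac{177}{131} = \frac{109}{485} + \frac{177}{131} = \frac{100124}{63535}$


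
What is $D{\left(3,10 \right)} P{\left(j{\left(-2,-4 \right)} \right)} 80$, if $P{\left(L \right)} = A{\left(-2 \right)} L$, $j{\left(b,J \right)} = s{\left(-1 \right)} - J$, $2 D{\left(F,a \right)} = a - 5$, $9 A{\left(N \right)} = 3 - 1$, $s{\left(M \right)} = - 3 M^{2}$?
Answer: $\frac{400}{9} \approx 44.444$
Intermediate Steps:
$A{\left(N \right)} = \frac{2}{9}$ ($A{\left(N \right)} = \frac{3 - 1}{9} = \frac{1}{9} \cdot 2 = \frac{2}{9}$)
$D{\left(F,a \right)} = - \frac{5}{2} + \frac{a}{2}$ ($D{\left(F,a \right)} = \frac{a - 5}{2} = \frac{-5 + a}{2} = - \frac{5}{2} + \frac{a}{2}$)
$j{\left(b,J \right)} = -3 - J$ ($j{\left(b,J \right)} = - 3 \left(-1\right)^{2} - J = \left(-3\right) 1 - J = -3 - J$)
$P{\left(L \right)} = \frac{2 L}{9}$
$D{\left(3,10 \right)} P{\left(j{\left(-2,-4 \right)} \right)} 80 = \left(- \frac{5}{2} + \frac{1}{2} \cdot 10\right) \frac{2 \left(-3 - -4\right)}{9} \cdot 80 = \left(- \frac{5}{2} + 5\right) \frac{2 \left(-3 + 4\right)}{9} \cdot 80 = \frac{5 \cdot \frac{2}{9} \cdot 1}{2} \cdot 80 = \frac{5}{2} \cdot \frac{2}{9} \cdot 80 = \frac{5}{9} \cdot 80 = \frac{400}{9}$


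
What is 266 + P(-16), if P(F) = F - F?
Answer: 266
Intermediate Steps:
P(F) = 0
266 + P(-16) = 266 + 0 = 266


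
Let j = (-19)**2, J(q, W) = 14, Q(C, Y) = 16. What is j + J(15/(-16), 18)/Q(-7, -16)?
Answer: 2895/8 ≈ 361.88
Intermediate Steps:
j = 361
j + J(15/(-16), 18)/Q(-7, -16) = 361 + 14/16 = 361 + (1/16)*14 = 361 + 7/8 = 2895/8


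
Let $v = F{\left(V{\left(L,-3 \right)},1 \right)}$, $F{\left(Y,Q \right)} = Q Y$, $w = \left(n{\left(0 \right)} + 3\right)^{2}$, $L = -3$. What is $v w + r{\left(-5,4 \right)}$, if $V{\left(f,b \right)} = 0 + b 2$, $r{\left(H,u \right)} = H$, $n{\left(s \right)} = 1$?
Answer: $-101$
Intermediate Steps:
$V{\left(f,b \right)} = 2 b$ ($V{\left(f,b \right)} = 0 + 2 b = 2 b$)
$w = 16$ ($w = \left(1 + 3\right)^{2} = 4^{2} = 16$)
$v = -6$ ($v = 1 \cdot 2 \left(-3\right) = 1 \left(-6\right) = -6$)
$v w + r{\left(-5,4 \right)} = \left(-6\right) 16 - 5 = -96 - 5 = -101$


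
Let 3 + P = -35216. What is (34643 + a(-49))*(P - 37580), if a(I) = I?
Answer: -2518408606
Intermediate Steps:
P = -35219 (P = -3 - 35216 = -35219)
(34643 + a(-49))*(P - 37580) = (34643 - 49)*(-35219 - 37580) = 34594*(-72799) = -2518408606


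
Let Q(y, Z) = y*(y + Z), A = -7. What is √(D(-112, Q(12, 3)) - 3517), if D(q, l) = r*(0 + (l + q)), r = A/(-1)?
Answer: I*√3041 ≈ 55.145*I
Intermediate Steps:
r = 7 (r = -7/(-1) = -7*(-1) = 7)
Q(y, Z) = y*(Z + y)
D(q, l) = 7*l + 7*q (D(q, l) = 7*(0 + (l + q)) = 7*(l + q) = 7*l + 7*q)
√(D(-112, Q(12, 3)) - 3517) = √((7*(12*(3 + 12)) + 7*(-112)) - 3517) = √((7*(12*15) - 784) - 3517) = √((7*180 - 784) - 3517) = √((1260 - 784) - 3517) = √(476 - 3517) = √(-3041) = I*√3041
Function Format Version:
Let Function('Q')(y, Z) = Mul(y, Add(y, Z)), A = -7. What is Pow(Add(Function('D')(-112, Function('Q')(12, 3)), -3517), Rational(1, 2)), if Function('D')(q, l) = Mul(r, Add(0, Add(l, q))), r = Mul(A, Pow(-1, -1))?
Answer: Mul(I, Pow(3041, Rational(1, 2))) ≈ Mul(55.145, I)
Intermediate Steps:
r = 7 (r = Mul(-7, Pow(-1, -1)) = Mul(-7, -1) = 7)
Function('Q')(y, Z) = Mul(y, Add(Z, y))
Function('D')(q, l) = Add(Mul(7, l), Mul(7, q)) (Function('D')(q, l) = Mul(7, Add(0, Add(l, q))) = Mul(7, Add(l, q)) = Add(Mul(7, l), Mul(7, q)))
Pow(Add(Function('D')(-112, Function('Q')(12, 3)), -3517), Rational(1, 2)) = Pow(Add(Add(Mul(7, Mul(12, Add(3, 12))), Mul(7, -112)), -3517), Rational(1, 2)) = Pow(Add(Add(Mul(7, Mul(12, 15)), -784), -3517), Rational(1, 2)) = Pow(Add(Add(Mul(7, 180), -784), -3517), Rational(1, 2)) = Pow(Add(Add(1260, -784), -3517), Rational(1, 2)) = Pow(Add(476, -3517), Rational(1, 2)) = Pow(-3041, Rational(1, 2)) = Mul(I, Pow(3041, Rational(1, 2)))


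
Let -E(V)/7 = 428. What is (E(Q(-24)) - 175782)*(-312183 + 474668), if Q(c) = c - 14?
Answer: -29048743330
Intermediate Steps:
Q(c) = -14 + c
E(V) = -2996 (E(V) = -7*428 = -2996)
(E(Q(-24)) - 175782)*(-312183 + 474668) = (-2996 - 175782)*(-312183 + 474668) = -178778*162485 = -29048743330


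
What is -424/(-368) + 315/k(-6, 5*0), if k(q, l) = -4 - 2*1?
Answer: -1181/23 ≈ -51.348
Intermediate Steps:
k(q, l) = -6 (k(q, l) = -4 - 2 = -6)
-424/(-368) + 315/k(-6, 5*0) = -424/(-368) + 315/(-6) = -424*(-1/368) + 315*(-1/6) = 53/46 - 105/2 = -1181/23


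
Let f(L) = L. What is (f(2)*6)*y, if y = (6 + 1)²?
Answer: 588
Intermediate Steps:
y = 49 (y = 7² = 49)
(f(2)*6)*y = (2*6)*49 = 12*49 = 588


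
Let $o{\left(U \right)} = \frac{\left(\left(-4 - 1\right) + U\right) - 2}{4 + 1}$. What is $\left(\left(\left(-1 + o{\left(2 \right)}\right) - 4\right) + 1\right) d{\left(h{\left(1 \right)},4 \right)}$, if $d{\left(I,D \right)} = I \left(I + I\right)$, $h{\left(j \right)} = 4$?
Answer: $-160$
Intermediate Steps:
$d{\left(I,D \right)} = 2 I^{2}$ ($d{\left(I,D \right)} = I 2 I = 2 I^{2}$)
$o{\left(U \right)} = - \frac{7}{5} + \frac{U}{5}$ ($o{\left(U \right)} = \frac{\left(-5 + U\right) - 2}{5} = \left(-7 + U\right) \frac{1}{5} = - \frac{7}{5} + \frac{U}{5}$)
$\left(\left(\left(-1 + o{\left(2 \right)}\right) - 4\right) + 1\right) d{\left(h{\left(1 \right)},4 \right)} = \left(\left(\left(-1 + \left(- \frac{7}{5} + \frac{1}{5} \cdot 2\right)\right) - 4\right) + 1\right) 2 \cdot 4^{2} = \left(\left(\left(-1 + \left(- \frac{7}{5} + \frac{2}{5}\right)\right) - 4\right) + 1\right) 2 \cdot 16 = \left(\left(\left(-1 - 1\right) - 4\right) + 1\right) 32 = \left(\left(-2 - 4\right) + 1\right) 32 = \left(-6 + 1\right) 32 = \left(-5\right) 32 = -160$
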